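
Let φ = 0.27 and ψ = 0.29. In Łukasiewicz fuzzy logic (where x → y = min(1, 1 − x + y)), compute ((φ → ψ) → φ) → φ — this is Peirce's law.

1.00

φ → ψ = min(1, 1 − 0.27 + 0.29) = min(1, 1.02) = 1.00
(φ → ψ) → φ = min(1, 1 − 1.00 + 0.27) = min(1, 0.27) = 0.27
((φ → ψ) → φ) → φ = min(1, 1 − 0.27 + 0.27) = min(1, 1.00) = 1.00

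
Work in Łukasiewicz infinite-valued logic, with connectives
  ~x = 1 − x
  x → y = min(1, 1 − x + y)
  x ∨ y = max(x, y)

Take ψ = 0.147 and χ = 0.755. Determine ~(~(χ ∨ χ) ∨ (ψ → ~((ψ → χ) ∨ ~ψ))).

0.147

χ ∨ χ = max(0.755, 0.755) = 0.755
~(χ ∨ χ) = 1 − 0.755 = 0.245
ψ → χ = min(1, 1 − 0.147 + 0.755) = min(1, 1.608) = 1.000
~ψ = 1 − 0.147 = 0.853
(ψ → χ) ∨ ~ψ = max(1.000, 0.853) = 1.000
~((ψ → χ) ∨ ~ψ) = 1 − 1.000 = 0.000
ψ → ~((ψ → χ) ∨ ~ψ) = min(1, 1 − 0.147 + 0.000) = min(1, 0.853) = 0.853
~(χ ∨ χ) ∨ (ψ → ~((ψ → χ) ∨ ~ψ)) = max(0.245, 0.853) = 0.853
~(~(χ ∨ χ) ∨ (ψ → ~((ψ → χ) ∨ ~ψ))) = 1 − 0.853 = 0.147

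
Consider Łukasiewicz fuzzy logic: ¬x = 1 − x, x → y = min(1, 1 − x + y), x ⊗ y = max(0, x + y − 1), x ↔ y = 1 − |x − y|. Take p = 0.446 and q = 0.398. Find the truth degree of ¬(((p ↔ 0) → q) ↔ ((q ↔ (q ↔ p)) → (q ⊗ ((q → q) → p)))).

0.290

p ↔ 0 = 1 − |0.446 − 0.000| = 1 − 0.446 = 0.554
(p ↔ 0) → q = min(1, 1 − 0.554 + 0.398) = min(1, 0.844) = 0.844
q ↔ p = 1 − |0.398 − 0.446| = 1 − 0.048 = 0.952
q ↔ (q ↔ p) = 1 − |0.398 − 0.952| = 1 − 0.554 = 0.446
q → q = min(1, 1 − 0.398 + 0.398) = min(1, 1.000) = 1.000
(q → q) → p = min(1, 1 − 1.000 + 0.446) = min(1, 0.446) = 0.446
q ⊗ ((q → q) → p) = max(0, 0.398 + 0.446 − 1) = max(0, -0.156) = 0.000
(q ↔ (q ↔ p)) → (q ⊗ ((q → q) → p)) = min(1, 1 − 0.446 + 0.000) = min(1, 0.554) = 0.554
((p ↔ 0) → q) ↔ ((q ↔ (q ↔ p)) → (q ⊗ ((q → q) → p))) = 1 − |0.844 − 0.554| = 1 − 0.290 = 0.710
¬(((p ↔ 0) → q) ↔ ((q ↔ (q ↔ p)) → (q ⊗ ((q → q) → p)))) = 1 − 0.710 = 0.290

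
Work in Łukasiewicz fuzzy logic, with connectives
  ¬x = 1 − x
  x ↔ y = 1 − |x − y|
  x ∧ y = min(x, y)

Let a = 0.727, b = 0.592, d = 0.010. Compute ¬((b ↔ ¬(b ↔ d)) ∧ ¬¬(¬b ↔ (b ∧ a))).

0.184

b ↔ d = 1 − |0.592 − 0.010| = 1 − 0.582 = 0.418
¬(b ↔ d) = 1 − 0.418 = 0.582
b ↔ ¬(b ↔ d) = 1 − |0.592 − 0.582| = 1 − 0.010 = 0.990
¬b = 1 − 0.592 = 0.408
b ∧ a = min(0.592, 0.727) = 0.592
¬b ↔ (b ∧ a) = 1 − |0.408 − 0.592| = 1 − 0.184 = 0.816
¬(¬b ↔ (b ∧ a)) = 1 − 0.816 = 0.184
¬¬(¬b ↔ (b ∧ a)) = 1 − 0.184 = 0.816
(b ↔ ¬(b ↔ d)) ∧ ¬¬(¬b ↔ (b ∧ a)) = min(0.990, 0.816) = 0.816
¬((b ↔ ¬(b ↔ d)) ∧ ¬¬(¬b ↔ (b ∧ a))) = 1 − 0.816 = 0.184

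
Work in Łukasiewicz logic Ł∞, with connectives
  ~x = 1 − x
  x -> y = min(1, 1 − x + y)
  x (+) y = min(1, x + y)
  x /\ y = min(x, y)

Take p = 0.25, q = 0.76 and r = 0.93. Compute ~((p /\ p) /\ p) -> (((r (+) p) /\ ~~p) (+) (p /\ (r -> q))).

p /\ p = min(0.25, 0.25) = 0.25
(p /\ p) /\ p = min(0.25, 0.25) = 0.25
~((p /\ p) /\ p) = 1 − 0.25 = 0.75
r (+) p = min(1, 0.93 + 0.25) = min(1, 1.18) = 1.00
~p = 1 − 0.25 = 0.75
~~p = 1 − 0.75 = 0.25
(r (+) p) /\ ~~p = min(1.00, 0.25) = 0.25
r -> q = min(1, 1 − 0.93 + 0.76) = min(1, 0.83) = 0.83
p /\ (r -> q) = min(0.25, 0.83) = 0.25
((r (+) p) /\ ~~p) (+) (p /\ (r -> q)) = min(1, 0.25 + 0.25) = min(1, 0.50) = 0.50
~((p /\ p) /\ p) -> (((r (+) p) /\ ~~p) (+) (p /\ (r -> q))) = min(1, 1 − 0.75 + 0.50) = min(1, 0.75) = 0.75

0.75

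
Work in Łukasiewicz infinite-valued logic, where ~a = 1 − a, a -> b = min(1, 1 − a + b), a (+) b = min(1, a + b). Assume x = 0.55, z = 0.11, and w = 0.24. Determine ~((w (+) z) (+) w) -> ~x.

w (+) z = min(1, 0.24 + 0.11) = min(1, 0.35) = 0.35
(w (+) z) (+) w = min(1, 0.35 + 0.24) = min(1, 0.59) = 0.59
~((w (+) z) (+) w) = 1 − 0.59 = 0.41
~x = 1 − 0.55 = 0.45
~((w (+) z) (+) w) -> ~x = min(1, 1 − 0.41 + 0.45) = min(1, 1.04) = 1.00

1.00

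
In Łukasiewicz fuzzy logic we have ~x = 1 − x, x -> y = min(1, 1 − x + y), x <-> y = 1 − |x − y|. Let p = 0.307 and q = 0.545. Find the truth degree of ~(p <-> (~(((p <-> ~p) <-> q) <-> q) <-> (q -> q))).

0.079

~p = 1 − 0.307 = 0.693
p <-> ~p = 1 − |0.307 − 0.693| = 1 − 0.386 = 0.614
(p <-> ~p) <-> q = 1 − |0.614 − 0.545| = 1 − 0.069 = 0.931
((p <-> ~p) <-> q) <-> q = 1 − |0.931 − 0.545| = 1 − 0.386 = 0.614
~(((p <-> ~p) <-> q) <-> q) = 1 − 0.614 = 0.386
q -> q = min(1, 1 − 0.545 + 0.545) = min(1, 1.000) = 1.000
~(((p <-> ~p) <-> q) <-> q) <-> (q -> q) = 1 − |0.386 − 1.000| = 1 − 0.614 = 0.386
p <-> (~(((p <-> ~p) <-> q) <-> q) <-> (q -> q)) = 1 − |0.307 − 0.386| = 1 − 0.079 = 0.921
~(p <-> (~(((p <-> ~p) <-> q) <-> q) <-> (q -> q))) = 1 − 0.921 = 0.079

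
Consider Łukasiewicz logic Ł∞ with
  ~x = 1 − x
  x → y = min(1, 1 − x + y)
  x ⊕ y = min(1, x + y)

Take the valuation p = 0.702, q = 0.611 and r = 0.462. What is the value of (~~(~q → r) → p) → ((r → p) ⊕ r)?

~q = 1 − 0.611 = 0.389
~q → r = min(1, 1 − 0.389 + 0.462) = min(1, 1.073) = 1.000
~(~q → r) = 1 − 1.000 = 0.000
~~(~q → r) = 1 − 0.000 = 1.000
~~(~q → r) → p = min(1, 1 − 1.000 + 0.702) = min(1, 0.702) = 0.702
r → p = min(1, 1 − 0.462 + 0.702) = min(1, 1.240) = 1.000
(r → p) ⊕ r = min(1, 1.000 + 0.462) = min(1, 1.462) = 1.000
(~~(~q → r) → p) → ((r → p) ⊕ r) = min(1, 1 − 0.702 + 1.000) = min(1, 1.298) = 1.000

1.000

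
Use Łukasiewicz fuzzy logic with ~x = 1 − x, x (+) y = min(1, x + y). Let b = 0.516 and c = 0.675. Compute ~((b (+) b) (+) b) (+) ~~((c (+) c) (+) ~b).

1.000

b (+) b = min(1, 0.516 + 0.516) = min(1, 1.032) = 1.000
(b (+) b) (+) b = min(1, 1.000 + 0.516) = min(1, 1.516) = 1.000
~((b (+) b) (+) b) = 1 − 1.000 = 0.000
c (+) c = min(1, 0.675 + 0.675) = min(1, 1.350) = 1.000
~b = 1 − 0.516 = 0.484
(c (+) c) (+) ~b = min(1, 1.000 + 0.484) = min(1, 1.484) = 1.000
~((c (+) c) (+) ~b) = 1 − 1.000 = 0.000
~~((c (+) c) (+) ~b) = 1 − 0.000 = 1.000
~((b (+) b) (+) b) (+) ~~((c (+) c) (+) ~b) = min(1, 0.000 + 1.000) = min(1, 1.000) = 1.000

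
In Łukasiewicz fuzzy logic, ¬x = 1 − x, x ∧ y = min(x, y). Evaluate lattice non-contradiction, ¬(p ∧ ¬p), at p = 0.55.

¬p = 1 − 0.55 = 0.45
p ∧ ¬p = min(0.55, 0.45) = 0.45
¬(p ∧ ¬p) = 1 − 0.45 = 0.55
(The value 0.55 < 1 shows this instance is not satisfied; not a Ł∞-tautology — its value is 1 − min(a, 1−a).)

0.55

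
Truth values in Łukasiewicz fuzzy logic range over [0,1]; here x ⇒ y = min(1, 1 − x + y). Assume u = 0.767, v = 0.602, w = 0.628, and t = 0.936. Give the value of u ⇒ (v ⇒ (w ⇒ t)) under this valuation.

1.000

w ⇒ t = min(1, 1 − 0.628 + 0.936) = min(1, 1.308) = 1.000
v ⇒ (w ⇒ t) = min(1, 1 − 0.602 + 1.000) = min(1, 1.398) = 1.000
u ⇒ (v ⇒ (w ⇒ t)) = min(1, 1 − 0.767 + 1.000) = min(1, 1.233) = 1.000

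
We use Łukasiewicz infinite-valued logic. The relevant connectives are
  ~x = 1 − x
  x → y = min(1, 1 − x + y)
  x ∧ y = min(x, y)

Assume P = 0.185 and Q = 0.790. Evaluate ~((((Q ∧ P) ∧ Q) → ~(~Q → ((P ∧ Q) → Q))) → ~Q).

Q ∧ P = min(0.790, 0.185) = 0.185
(Q ∧ P) ∧ Q = min(0.185, 0.790) = 0.185
~Q = 1 − 0.790 = 0.210
P ∧ Q = min(0.185, 0.790) = 0.185
(P ∧ Q) → Q = min(1, 1 − 0.185 + 0.790) = min(1, 1.605) = 1.000
~Q → ((P ∧ Q) → Q) = min(1, 1 − 0.210 + 1.000) = min(1, 1.790) = 1.000
~(~Q → ((P ∧ Q) → Q)) = 1 − 1.000 = 0.000
((Q ∧ P) ∧ Q) → ~(~Q → ((P ∧ Q) → Q)) = min(1, 1 − 0.185 + 0.000) = min(1, 0.815) = 0.815
(((Q ∧ P) ∧ Q) → ~(~Q → ((P ∧ Q) → Q))) → ~Q = min(1, 1 − 0.815 + 0.210) = min(1, 0.395) = 0.395
~((((Q ∧ P) ∧ Q) → ~(~Q → ((P ∧ Q) → Q))) → ~Q) = 1 − 0.395 = 0.605

0.605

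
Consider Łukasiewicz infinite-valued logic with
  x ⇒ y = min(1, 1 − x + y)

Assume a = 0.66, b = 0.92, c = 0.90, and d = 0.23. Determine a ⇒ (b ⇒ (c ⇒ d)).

c ⇒ d = min(1, 1 − 0.90 + 0.23) = min(1, 0.33) = 0.33
b ⇒ (c ⇒ d) = min(1, 1 − 0.92 + 0.33) = min(1, 0.41) = 0.41
a ⇒ (b ⇒ (c ⇒ d)) = min(1, 1 − 0.66 + 0.41) = min(1, 0.75) = 0.75

0.75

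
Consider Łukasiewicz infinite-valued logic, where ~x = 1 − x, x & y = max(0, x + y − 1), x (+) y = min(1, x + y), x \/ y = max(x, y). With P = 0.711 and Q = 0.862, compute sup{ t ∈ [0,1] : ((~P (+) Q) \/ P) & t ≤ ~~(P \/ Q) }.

0.862

~P = 1 − 0.711 = 0.289
~P (+) Q = min(1, 0.289 + 0.862) = min(1, 1.151) = 1.000
(~P (+) Q) \/ P = max(1.000, 0.711) = 1.000
So the left factor is (~P (+) Q) \/ P = 1.000.
P \/ Q = max(0.711, 0.862) = 0.862
~(P \/ Q) = 1 − 0.862 = 0.138
~~(P \/ Q) = 1 − 0.138 = 0.862
So the right-hand bound is ~~(P \/ Q) = 0.862.
The residuum of the Łukasiewicz t-norm gives the supremum: min(1, 1 − 1.000 + 0.862).
1 − 1.000 + 0.862 = 0.862, so t = min(1, 0.862) = 0.862.
Check: 1.000 & 0.862 = max(0, 0.862) = 0.862 ≤ 0.862.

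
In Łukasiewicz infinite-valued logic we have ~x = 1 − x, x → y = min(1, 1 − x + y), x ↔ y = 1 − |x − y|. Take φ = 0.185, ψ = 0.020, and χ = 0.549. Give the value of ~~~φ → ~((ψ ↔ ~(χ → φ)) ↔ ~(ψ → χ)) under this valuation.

~φ = 1 − 0.185 = 0.815
~~φ = 1 − 0.815 = 0.185
~~~φ = 1 − 0.185 = 0.815
χ → φ = min(1, 1 − 0.549 + 0.185) = min(1, 0.636) = 0.636
~(χ → φ) = 1 − 0.636 = 0.364
ψ ↔ ~(χ → φ) = 1 − |0.020 − 0.364| = 1 − 0.344 = 0.656
ψ → χ = min(1, 1 − 0.020 + 0.549) = min(1, 1.529) = 1.000
~(ψ → χ) = 1 − 1.000 = 0.000
(ψ ↔ ~(χ → φ)) ↔ ~(ψ → χ) = 1 − |0.656 − 0.000| = 1 − 0.656 = 0.344
~((ψ ↔ ~(χ → φ)) ↔ ~(ψ → χ)) = 1 − 0.344 = 0.656
~~~φ → ~((ψ ↔ ~(χ → φ)) ↔ ~(ψ → χ)) = min(1, 1 − 0.815 + 0.656) = min(1, 0.841) = 0.841

0.841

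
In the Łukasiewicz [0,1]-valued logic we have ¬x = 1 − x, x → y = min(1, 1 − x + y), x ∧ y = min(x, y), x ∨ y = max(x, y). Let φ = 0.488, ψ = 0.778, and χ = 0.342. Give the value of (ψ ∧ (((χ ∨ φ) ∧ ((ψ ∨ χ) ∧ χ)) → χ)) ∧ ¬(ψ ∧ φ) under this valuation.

χ ∨ φ = max(0.342, 0.488) = 0.488
ψ ∨ χ = max(0.778, 0.342) = 0.778
(ψ ∨ χ) ∧ χ = min(0.778, 0.342) = 0.342
(χ ∨ φ) ∧ ((ψ ∨ χ) ∧ χ) = min(0.488, 0.342) = 0.342
((χ ∨ φ) ∧ ((ψ ∨ χ) ∧ χ)) → χ = min(1, 1 − 0.342 + 0.342) = min(1, 1.000) = 1.000
ψ ∧ (((χ ∨ φ) ∧ ((ψ ∨ χ) ∧ χ)) → χ) = min(0.778, 1.000) = 0.778
ψ ∧ φ = min(0.778, 0.488) = 0.488
¬(ψ ∧ φ) = 1 − 0.488 = 0.512
(ψ ∧ (((χ ∨ φ) ∧ ((ψ ∨ χ) ∧ χ)) → χ)) ∧ ¬(ψ ∧ φ) = min(0.778, 0.512) = 0.512

0.512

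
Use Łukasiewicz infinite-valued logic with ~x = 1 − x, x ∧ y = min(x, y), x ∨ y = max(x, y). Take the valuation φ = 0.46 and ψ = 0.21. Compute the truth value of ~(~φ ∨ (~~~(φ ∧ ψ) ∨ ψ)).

0.21

~φ = 1 − 0.46 = 0.54
φ ∧ ψ = min(0.46, 0.21) = 0.21
~(φ ∧ ψ) = 1 − 0.21 = 0.79
~~(φ ∧ ψ) = 1 − 0.79 = 0.21
~~~(φ ∧ ψ) = 1 − 0.21 = 0.79
~~~(φ ∧ ψ) ∨ ψ = max(0.79, 0.21) = 0.79
~φ ∨ (~~~(φ ∧ ψ) ∨ ψ) = max(0.54, 0.79) = 0.79
~(~φ ∨ (~~~(φ ∧ ψ) ∨ ψ)) = 1 − 0.79 = 0.21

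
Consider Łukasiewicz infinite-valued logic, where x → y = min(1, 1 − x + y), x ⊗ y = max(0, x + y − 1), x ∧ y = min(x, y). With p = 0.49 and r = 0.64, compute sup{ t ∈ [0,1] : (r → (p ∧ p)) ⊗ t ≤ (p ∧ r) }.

0.64

p ∧ p = min(0.49, 0.49) = 0.49
r → (p ∧ p) = min(1, 1 − 0.64 + 0.49) = min(1, 0.85) = 0.85
So the left factor is r → (p ∧ p) = 0.85.
p ∧ r = min(0.49, 0.64) = 0.49
So the right-hand bound is p ∧ r = 0.49.
The residuum of the Łukasiewicz t-norm gives the supremum: min(1, 1 − 0.85 + 0.49).
1 − 0.85 + 0.49 = 0.64, so t = min(1, 0.64) = 0.64.
Check: 0.85 ⊗ 0.64 = max(0, 0.49) = 0.49 ≤ 0.49.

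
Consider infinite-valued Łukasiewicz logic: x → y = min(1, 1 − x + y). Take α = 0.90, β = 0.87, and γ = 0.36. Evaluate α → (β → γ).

β → γ = min(1, 1 − 0.87 + 0.36) = min(1, 0.49) = 0.49
α → (β → γ) = min(1, 1 − 0.90 + 0.49) = min(1, 0.59) = 0.59

0.59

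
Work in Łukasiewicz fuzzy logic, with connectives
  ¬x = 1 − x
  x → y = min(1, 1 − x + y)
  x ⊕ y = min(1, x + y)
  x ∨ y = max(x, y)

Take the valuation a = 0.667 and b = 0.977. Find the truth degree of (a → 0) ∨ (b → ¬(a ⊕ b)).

0.333

a → 0 = min(1, 1 − 0.667 + 0.000) = min(1, 0.333) = 0.333
a ⊕ b = min(1, 0.667 + 0.977) = min(1, 1.644) = 1.000
¬(a ⊕ b) = 1 − 1.000 = 0.000
b → ¬(a ⊕ b) = min(1, 1 − 0.977 + 0.000) = min(1, 0.023) = 0.023
(a → 0) ∨ (b → ¬(a ⊕ b)) = max(0.333, 0.023) = 0.333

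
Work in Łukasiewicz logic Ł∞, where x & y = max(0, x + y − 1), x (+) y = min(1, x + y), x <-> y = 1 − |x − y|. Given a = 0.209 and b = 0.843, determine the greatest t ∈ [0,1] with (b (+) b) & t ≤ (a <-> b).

0.366

b (+) b = min(1, 0.843 + 0.843) = min(1, 1.686) = 1.000
So the left factor is b (+) b = 1.000.
a <-> b = 1 − |0.209 − 0.843| = 1 − 0.634 = 0.366
So the right-hand bound is a <-> b = 0.366.
The residuum of the Łukasiewicz t-norm gives the supremum: min(1, 1 − 1.000 + 0.366).
1 − 1.000 + 0.366 = 0.366, so t = min(1, 0.366) = 0.366.
Check: 1.000 & 0.366 = max(0, 0.366) = 0.366 ≤ 0.366.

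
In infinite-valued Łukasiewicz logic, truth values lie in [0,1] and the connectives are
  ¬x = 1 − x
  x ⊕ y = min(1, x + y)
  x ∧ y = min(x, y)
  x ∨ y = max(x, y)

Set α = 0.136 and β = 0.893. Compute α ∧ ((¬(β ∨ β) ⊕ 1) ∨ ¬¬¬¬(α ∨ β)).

0.136

β ∨ β = max(0.893, 0.893) = 0.893
¬(β ∨ β) = 1 − 0.893 = 0.107
¬(β ∨ β) ⊕ 1 = min(1, 0.107 + 1.000) = min(1, 1.107) = 1.000
α ∨ β = max(0.136, 0.893) = 0.893
¬(α ∨ β) = 1 − 0.893 = 0.107
¬¬(α ∨ β) = 1 − 0.107 = 0.893
¬¬¬(α ∨ β) = 1 − 0.893 = 0.107
¬¬¬¬(α ∨ β) = 1 − 0.107 = 0.893
(¬(β ∨ β) ⊕ 1) ∨ ¬¬¬¬(α ∨ β) = max(1.000, 0.893) = 1.000
α ∧ ((¬(β ∨ β) ⊕ 1) ∨ ¬¬¬¬(α ∨ β)) = min(0.136, 1.000) = 0.136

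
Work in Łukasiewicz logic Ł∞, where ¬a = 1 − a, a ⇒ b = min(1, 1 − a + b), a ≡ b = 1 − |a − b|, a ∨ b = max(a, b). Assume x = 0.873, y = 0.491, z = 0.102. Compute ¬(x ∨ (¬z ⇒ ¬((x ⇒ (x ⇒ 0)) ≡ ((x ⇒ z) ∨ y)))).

0.127

¬z = 1 − 0.102 = 0.898
x ⇒ 0 = min(1, 1 − 0.873 + 0.000) = min(1, 0.127) = 0.127
x ⇒ (x ⇒ 0) = min(1, 1 − 0.873 + 0.127) = min(1, 0.254) = 0.254
x ⇒ z = min(1, 1 − 0.873 + 0.102) = min(1, 0.229) = 0.229
(x ⇒ z) ∨ y = max(0.229, 0.491) = 0.491
(x ⇒ (x ⇒ 0)) ≡ ((x ⇒ z) ∨ y) = 1 − |0.254 − 0.491| = 1 − 0.237 = 0.763
¬((x ⇒ (x ⇒ 0)) ≡ ((x ⇒ z) ∨ y)) = 1 − 0.763 = 0.237
¬z ⇒ ¬((x ⇒ (x ⇒ 0)) ≡ ((x ⇒ z) ∨ y)) = min(1, 1 − 0.898 + 0.237) = min(1, 0.339) = 0.339
x ∨ (¬z ⇒ ¬((x ⇒ (x ⇒ 0)) ≡ ((x ⇒ z) ∨ y))) = max(0.873, 0.339) = 0.873
¬(x ∨ (¬z ⇒ ¬((x ⇒ (x ⇒ 0)) ≡ ((x ⇒ z) ∨ y)))) = 1 − 0.873 = 0.127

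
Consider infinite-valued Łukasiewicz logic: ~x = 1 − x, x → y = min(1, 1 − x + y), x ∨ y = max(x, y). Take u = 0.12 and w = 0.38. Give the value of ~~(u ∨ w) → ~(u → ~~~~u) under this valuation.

0.62

u ∨ w = max(0.12, 0.38) = 0.38
~(u ∨ w) = 1 − 0.38 = 0.62
~~(u ∨ w) = 1 − 0.62 = 0.38
~u = 1 − 0.12 = 0.88
~~u = 1 − 0.88 = 0.12
~~~u = 1 − 0.12 = 0.88
~~~~u = 1 − 0.88 = 0.12
u → ~~~~u = min(1, 1 − 0.12 + 0.12) = min(1, 1.00) = 1.00
~(u → ~~~~u) = 1 − 1.00 = 0.00
~~(u ∨ w) → ~(u → ~~~~u) = min(1, 1 − 0.38 + 0.00) = min(1, 0.62) = 0.62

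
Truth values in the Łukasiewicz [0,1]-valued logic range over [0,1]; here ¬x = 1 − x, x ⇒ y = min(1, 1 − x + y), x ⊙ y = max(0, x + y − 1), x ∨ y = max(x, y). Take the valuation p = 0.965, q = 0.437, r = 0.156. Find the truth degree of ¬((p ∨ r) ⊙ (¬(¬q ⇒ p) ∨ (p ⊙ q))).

p ∨ r = max(0.965, 0.156) = 0.965
¬q = 1 − 0.437 = 0.563
¬q ⇒ p = min(1, 1 − 0.563 + 0.965) = min(1, 1.402) = 1.000
¬(¬q ⇒ p) = 1 − 1.000 = 0.000
p ⊙ q = max(0, 0.965 + 0.437 − 1) = max(0, 0.402) = 0.402
¬(¬q ⇒ p) ∨ (p ⊙ q) = max(0.000, 0.402) = 0.402
(p ∨ r) ⊙ (¬(¬q ⇒ p) ∨ (p ⊙ q)) = max(0, 0.965 + 0.402 − 1) = max(0, 0.367) = 0.367
¬((p ∨ r) ⊙ (¬(¬q ⇒ p) ∨ (p ⊙ q))) = 1 − 0.367 = 0.633

0.633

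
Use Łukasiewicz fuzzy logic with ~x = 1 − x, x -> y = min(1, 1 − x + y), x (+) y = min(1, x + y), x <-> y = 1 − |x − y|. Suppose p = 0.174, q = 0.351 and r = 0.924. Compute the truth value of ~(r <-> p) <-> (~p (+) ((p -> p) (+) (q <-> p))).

r <-> p = 1 − |0.924 − 0.174| = 1 − 0.750 = 0.250
~(r <-> p) = 1 − 0.250 = 0.750
~p = 1 − 0.174 = 0.826
p -> p = min(1, 1 − 0.174 + 0.174) = min(1, 1.000) = 1.000
q <-> p = 1 − |0.351 − 0.174| = 1 − 0.177 = 0.823
(p -> p) (+) (q <-> p) = min(1, 1.000 + 0.823) = min(1, 1.823) = 1.000
~p (+) ((p -> p) (+) (q <-> p)) = min(1, 0.826 + 1.000) = min(1, 1.826) = 1.000
~(r <-> p) <-> (~p (+) ((p -> p) (+) (q <-> p))) = 1 − |0.750 − 1.000| = 1 − 0.250 = 0.750

0.750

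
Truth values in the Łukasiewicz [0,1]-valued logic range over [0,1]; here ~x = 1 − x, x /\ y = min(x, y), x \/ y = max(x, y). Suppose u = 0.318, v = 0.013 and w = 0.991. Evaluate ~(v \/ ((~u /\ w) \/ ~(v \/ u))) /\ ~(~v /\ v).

~u = 1 − 0.318 = 0.682
~u /\ w = min(0.682, 0.991) = 0.682
v \/ u = max(0.013, 0.318) = 0.318
~(v \/ u) = 1 − 0.318 = 0.682
(~u /\ w) \/ ~(v \/ u) = max(0.682, 0.682) = 0.682
v \/ ((~u /\ w) \/ ~(v \/ u)) = max(0.013, 0.682) = 0.682
~(v \/ ((~u /\ w) \/ ~(v \/ u))) = 1 − 0.682 = 0.318
~v = 1 − 0.013 = 0.987
~v /\ v = min(0.987, 0.013) = 0.013
~(~v /\ v) = 1 − 0.013 = 0.987
~(v \/ ((~u /\ w) \/ ~(v \/ u))) /\ ~(~v /\ v) = min(0.318, 0.987) = 0.318

0.318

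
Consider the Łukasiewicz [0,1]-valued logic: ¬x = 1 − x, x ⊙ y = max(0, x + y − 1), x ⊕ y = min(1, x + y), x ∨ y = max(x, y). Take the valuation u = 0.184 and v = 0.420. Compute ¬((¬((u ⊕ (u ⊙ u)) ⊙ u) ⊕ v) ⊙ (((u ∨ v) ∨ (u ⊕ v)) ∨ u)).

0.396

u ⊙ u = max(0, 0.184 + 0.184 − 1) = max(0, -0.632) = 0.000
u ⊕ (u ⊙ u) = min(1, 0.184 + 0.000) = min(1, 0.184) = 0.184
(u ⊕ (u ⊙ u)) ⊙ u = max(0, 0.184 + 0.184 − 1) = max(0, -0.632) = 0.000
¬((u ⊕ (u ⊙ u)) ⊙ u) = 1 − 0.000 = 1.000
¬((u ⊕ (u ⊙ u)) ⊙ u) ⊕ v = min(1, 1.000 + 0.420) = min(1, 1.420) = 1.000
u ∨ v = max(0.184, 0.420) = 0.420
u ⊕ v = min(1, 0.184 + 0.420) = min(1, 0.604) = 0.604
(u ∨ v) ∨ (u ⊕ v) = max(0.420, 0.604) = 0.604
((u ∨ v) ∨ (u ⊕ v)) ∨ u = max(0.604, 0.184) = 0.604
(¬((u ⊕ (u ⊙ u)) ⊙ u) ⊕ v) ⊙ (((u ∨ v) ∨ (u ⊕ v)) ∨ u) = max(0, 1.000 + 0.604 − 1) = max(0, 0.604) = 0.604
¬((¬((u ⊕ (u ⊙ u)) ⊙ u) ⊕ v) ⊙ (((u ∨ v) ∨ (u ⊕ v)) ∨ u)) = 1 − 0.604 = 0.396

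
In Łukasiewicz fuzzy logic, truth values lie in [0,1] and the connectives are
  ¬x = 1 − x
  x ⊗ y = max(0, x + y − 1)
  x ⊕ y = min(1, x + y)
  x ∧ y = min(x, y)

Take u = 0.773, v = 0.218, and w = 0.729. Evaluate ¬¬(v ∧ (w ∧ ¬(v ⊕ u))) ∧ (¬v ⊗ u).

0.009

v ⊕ u = min(1, 0.218 + 0.773) = min(1, 0.991) = 0.991
¬(v ⊕ u) = 1 − 0.991 = 0.009
w ∧ ¬(v ⊕ u) = min(0.729, 0.009) = 0.009
v ∧ (w ∧ ¬(v ⊕ u)) = min(0.218, 0.009) = 0.009
¬(v ∧ (w ∧ ¬(v ⊕ u))) = 1 − 0.009 = 0.991
¬¬(v ∧ (w ∧ ¬(v ⊕ u))) = 1 − 0.991 = 0.009
¬v = 1 − 0.218 = 0.782
¬v ⊗ u = max(0, 0.782 + 0.773 − 1) = max(0, 0.555) = 0.555
¬¬(v ∧ (w ∧ ¬(v ⊕ u))) ∧ (¬v ⊗ u) = min(0.009, 0.555) = 0.009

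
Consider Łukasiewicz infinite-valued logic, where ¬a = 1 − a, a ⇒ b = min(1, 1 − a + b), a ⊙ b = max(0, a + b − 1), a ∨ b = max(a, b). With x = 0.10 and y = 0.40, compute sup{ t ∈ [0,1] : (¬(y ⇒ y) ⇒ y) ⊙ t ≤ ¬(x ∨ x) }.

0.90

y ⇒ y = min(1, 1 − 0.40 + 0.40) = min(1, 1.00) = 1.00
¬(y ⇒ y) = 1 − 1.00 = 0.00
¬(y ⇒ y) ⇒ y = min(1, 1 − 0.00 + 0.40) = min(1, 1.40) = 1.00
So the left factor is ¬(y ⇒ y) ⇒ y = 1.00.
x ∨ x = max(0.10, 0.10) = 0.10
¬(x ∨ x) = 1 − 0.10 = 0.90
So the right-hand bound is ¬(x ∨ x) = 0.90.
The residuum of the Łukasiewicz t-norm gives the supremum: min(1, 1 − 1.00 + 0.90).
1 − 1.00 + 0.90 = 0.90, so t = min(1, 0.90) = 0.90.
Check: 1.00 ⊙ 0.90 = max(0, 0.90) = 0.90 ≤ 0.90.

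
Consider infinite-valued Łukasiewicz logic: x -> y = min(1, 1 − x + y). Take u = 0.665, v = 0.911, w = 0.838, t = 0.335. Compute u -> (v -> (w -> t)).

0.921

w -> t = min(1, 1 − 0.838 + 0.335) = min(1, 0.497) = 0.497
v -> (w -> t) = min(1, 1 − 0.911 + 0.497) = min(1, 0.586) = 0.586
u -> (v -> (w -> t)) = min(1, 1 − 0.665 + 0.586) = min(1, 0.921) = 0.921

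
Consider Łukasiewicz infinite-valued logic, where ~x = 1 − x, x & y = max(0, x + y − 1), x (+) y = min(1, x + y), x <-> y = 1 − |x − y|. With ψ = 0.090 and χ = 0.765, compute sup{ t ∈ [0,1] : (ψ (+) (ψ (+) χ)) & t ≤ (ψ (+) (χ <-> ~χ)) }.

ψ (+) χ = min(1, 0.090 + 0.765) = min(1, 0.855) = 0.855
ψ (+) (ψ (+) χ) = min(1, 0.090 + 0.855) = min(1, 0.945) = 0.945
So the left factor is ψ (+) (ψ (+) χ) = 0.945.
~χ = 1 − 0.765 = 0.235
χ <-> ~χ = 1 − |0.765 − 0.235| = 1 − 0.530 = 0.470
ψ (+) (χ <-> ~χ) = min(1, 0.090 + 0.470) = min(1, 0.560) = 0.560
So the right-hand bound is ψ (+) (χ <-> ~χ) = 0.560.
The residuum of the Łukasiewicz t-norm gives the supremum: min(1, 1 − 0.945 + 0.560).
1 − 0.945 + 0.560 = 0.615, so t = min(1, 0.615) = 0.615.
Check: 0.945 & 0.615 = max(0, 0.560) = 0.560 ≤ 0.560.

0.615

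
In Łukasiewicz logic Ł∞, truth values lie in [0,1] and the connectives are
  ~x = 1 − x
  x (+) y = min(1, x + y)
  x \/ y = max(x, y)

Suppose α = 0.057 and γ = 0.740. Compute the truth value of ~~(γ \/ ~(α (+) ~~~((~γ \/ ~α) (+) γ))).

~γ = 1 − 0.740 = 0.260
~α = 1 − 0.057 = 0.943
~γ \/ ~α = max(0.260, 0.943) = 0.943
(~γ \/ ~α) (+) γ = min(1, 0.943 + 0.740) = min(1, 1.683) = 1.000
~((~γ \/ ~α) (+) γ) = 1 − 1.000 = 0.000
~~((~γ \/ ~α) (+) γ) = 1 − 0.000 = 1.000
~~~((~γ \/ ~α) (+) γ) = 1 − 1.000 = 0.000
α (+) ~~~((~γ \/ ~α) (+) γ) = min(1, 0.057 + 0.000) = min(1, 0.057) = 0.057
~(α (+) ~~~((~γ \/ ~α) (+) γ)) = 1 − 0.057 = 0.943
γ \/ ~(α (+) ~~~((~γ \/ ~α) (+) γ)) = max(0.740, 0.943) = 0.943
~(γ \/ ~(α (+) ~~~((~γ \/ ~α) (+) γ))) = 1 − 0.943 = 0.057
~~(γ \/ ~(α (+) ~~~((~γ \/ ~α) (+) γ))) = 1 − 0.057 = 0.943

0.943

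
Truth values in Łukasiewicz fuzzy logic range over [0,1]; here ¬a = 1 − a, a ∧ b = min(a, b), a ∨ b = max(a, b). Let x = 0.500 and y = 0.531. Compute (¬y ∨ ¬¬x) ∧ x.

¬y = 1 − 0.531 = 0.469
¬x = 1 − 0.500 = 0.500
¬¬x = 1 − 0.500 = 0.500
¬y ∨ ¬¬x = max(0.469, 0.500) = 0.500
(¬y ∨ ¬¬x) ∧ x = min(0.500, 0.500) = 0.500

0.500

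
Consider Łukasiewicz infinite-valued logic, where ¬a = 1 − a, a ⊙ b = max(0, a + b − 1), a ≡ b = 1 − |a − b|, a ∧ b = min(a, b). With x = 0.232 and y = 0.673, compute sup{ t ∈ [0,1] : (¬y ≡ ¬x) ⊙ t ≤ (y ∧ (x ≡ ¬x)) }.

0.905

¬y = 1 − 0.673 = 0.327
¬x = 1 − 0.232 = 0.768
¬y ≡ ¬x = 1 − |0.327 − 0.768| = 1 − 0.441 = 0.559
So the left factor is ¬y ≡ ¬x = 0.559.
x ≡ ¬x = 1 − |0.232 − 0.768| = 1 − 0.536 = 0.464
y ∧ (x ≡ ¬x) = min(0.673, 0.464) = 0.464
So the right-hand bound is y ∧ (x ≡ ¬x) = 0.464.
The residuum of the Łukasiewicz t-norm gives the supremum: min(1, 1 − 0.559 + 0.464).
1 − 0.559 + 0.464 = 0.905, so t = min(1, 0.905) = 0.905.
Check: 0.559 ⊙ 0.905 = max(0, 0.464) = 0.464 ≤ 0.464.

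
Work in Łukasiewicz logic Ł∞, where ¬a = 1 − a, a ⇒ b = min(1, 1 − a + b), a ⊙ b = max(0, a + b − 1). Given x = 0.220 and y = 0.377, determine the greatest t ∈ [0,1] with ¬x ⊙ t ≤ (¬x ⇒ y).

¬x = 1 − 0.220 = 0.780
So the left factor is ¬x = 0.780.
¬x ⇒ y = min(1, 1 − 0.780 + 0.377) = min(1, 0.597) = 0.597
So the right-hand bound is ¬x ⇒ y = 0.597.
The residuum of the Łukasiewicz t-norm gives the supremum: min(1, 1 − 0.780 + 0.597).
1 − 0.780 + 0.597 = 0.817, so t = min(1, 0.817) = 0.817.
Check: 0.780 ⊙ 0.817 = max(0, 0.597) = 0.597 ≤ 0.597.

0.817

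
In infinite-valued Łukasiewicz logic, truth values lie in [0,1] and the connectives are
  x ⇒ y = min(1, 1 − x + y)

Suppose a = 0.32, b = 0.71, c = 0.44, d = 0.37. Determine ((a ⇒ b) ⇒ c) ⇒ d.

0.93

a ⇒ b = min(1, 1 − 0.32 + 0.71) = min(1, 1.39) = 1.00
(a ⇒ b) ⇒ c = min(1, 1 − 1.00 + 0.44) = min(1, 0.44) = 0.44
((a ⇒ b) ⇒ c) ⇒ d = min(1, 1 − 0.44 + 0.37) = min(1, 0.93) = 0.93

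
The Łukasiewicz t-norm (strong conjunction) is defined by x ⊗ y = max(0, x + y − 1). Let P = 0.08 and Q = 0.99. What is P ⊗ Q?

P ⊗ Q = max(0, 0.08 + 0.99 − 1) = max(0, 0.07) = 0.07
For comparison, the Gödel (minimum) t-norm min(x, y) would give 0.08.

0.07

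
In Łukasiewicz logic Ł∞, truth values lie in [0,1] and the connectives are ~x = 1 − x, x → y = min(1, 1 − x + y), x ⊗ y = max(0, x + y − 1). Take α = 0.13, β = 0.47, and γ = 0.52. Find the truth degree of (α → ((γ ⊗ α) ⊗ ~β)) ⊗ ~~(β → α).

γ ⊗ α = max(0, 0.52 + 0.13 − 1) = max(0, -0.35) = 0.00
~β = 1 − 0.47 = 0.53
(γ ⊗ α) ⊗ ~β = max(0, 0.00 + 0.53 − 1) = max(0, -0.47) = 0.00
α → ((γ ⊗ α) ⊗ ~β) = min(1, 1 − 0.13 + 0.00) = min(1, 0.87) = 0.87
β → α = min(1, 1 − 0.47 + 0.13) = min(1, 0.66) = 0.66
~(β → α) = 1 − 0.66 = 0.34
~~(β → α) = 1 − 0.34 = 0.66
(α → ((γ ⊗ α) ⊗ ~β)) ⊗ ~~(β → α) = max(0, 0.87 + 0.66 − 1) = max(0, 0.53) = 0.53

0.53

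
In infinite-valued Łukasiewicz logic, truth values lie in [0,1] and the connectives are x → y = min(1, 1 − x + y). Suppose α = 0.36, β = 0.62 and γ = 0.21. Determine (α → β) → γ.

α → β = min(1, 1 − 0.36 + 0.62) = min(1, 1.26) = 1.00
(α → β) → γ = min(1, 1 − 1.00 + 0.21) = min(1, 0.21) = 0.21

0.21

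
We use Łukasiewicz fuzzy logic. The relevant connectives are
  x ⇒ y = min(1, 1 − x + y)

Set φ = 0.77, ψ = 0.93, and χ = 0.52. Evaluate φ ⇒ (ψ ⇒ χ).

ψ ⇒ χ = min(1, 1 − 0.93 + 0.52) = min(1, 0.59) = 0.59
φ ⇒ (ψ ⇒ χ) = min(1, 1 − 0.77 + 0.59) = min(1, 0.82) = 0.82

0.82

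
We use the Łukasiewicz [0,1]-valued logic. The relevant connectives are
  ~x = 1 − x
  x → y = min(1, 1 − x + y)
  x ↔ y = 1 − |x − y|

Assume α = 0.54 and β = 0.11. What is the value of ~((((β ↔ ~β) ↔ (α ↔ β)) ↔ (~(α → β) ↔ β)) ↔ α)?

~β = 1 − 0.11 = 0.89
β ↔ ~β = 1 − |0.11 − 0.89| = 1 − 0.78 = 0.22
α ↔ β = 1 − |0.54 − 0.11| = 1 − 0.43 = 0.57
(β ↔ ~β) ↔ (α ↔ β) = 1 − |0.22 − 0.57| = 1 − 0.35 = 0.65
α → β = min(1, 1 − 0.54 + 0.11) = min(1, 0.57) = 0.57
~(α → β) = 1 − 0.57 = 0.43
~(α → β) ↔ β = 1 − |0.43 − 0.11| = 1 − 0.32 = 0.68
((β ↔ ~β) ↔ (α ↔ β)) ↔ (~(α → β) ↔ β) = 1 − |0.65 − 0.68| = 1 − 0.03 = 0.97
(((β ↔ ~β) ↔ (α ↔ β)) ↔ (~(α → β) ↔ β)) ↔ α = 1 − |0.97 − 0.54| = 1 − 0.43 = 0.57
~((((β ↔ ~β) ↔ (α ↔ β)) ↔ (~(α → β) ↔ β)) ↔ α) = 1 − 0.57 = 0.43

0.43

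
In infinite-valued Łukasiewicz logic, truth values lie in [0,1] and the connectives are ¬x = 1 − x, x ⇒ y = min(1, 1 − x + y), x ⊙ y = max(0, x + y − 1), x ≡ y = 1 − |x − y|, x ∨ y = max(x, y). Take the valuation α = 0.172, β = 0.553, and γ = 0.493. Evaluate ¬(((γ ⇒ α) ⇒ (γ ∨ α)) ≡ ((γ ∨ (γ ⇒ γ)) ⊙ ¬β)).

γ ⇒ α = min(1, 1 − 0.493 + 0.172) = min(1, 0.679) = 0.679
γ ∨ α = max(0.493, 0.172) = 0.493
(γ ⇒ α) ⇒ (γ ∨ α) = min(1, 1 − 0.679 + 0.493) = min(1, 0.814) = 0.814
γ ⇒ γ = min(1, 1 − 0.493 + 0.493) = min(1, 1.000) = 1.000
γ ∨ (γ ⇒ γ) = max(0.493, 1.000) = 1.000
¬β = 1 − 0.553 = 0.447
(γ ∨ (γ ⇒ γ)) ⊙ ¬β = max(0, 1.000 + 0.447 − 1) = max(0, 0.447) = 0.447
((γ ⇒ α) ⇒ (γ ∨ α)) ≡ ((γ ∨ (γ ⇒ γ)) ⊙ ¬β) = 1 − |0.814 − 0.447| = 1 − 0.367 = 0.633
¬(((γ ⇒ α) ⇒ (γ ∨ α)) ≡ ((γ ∨ (γ ⇒ γ)) ⊙ ¬β)) = 1 − 0.633 = 0.367

0.367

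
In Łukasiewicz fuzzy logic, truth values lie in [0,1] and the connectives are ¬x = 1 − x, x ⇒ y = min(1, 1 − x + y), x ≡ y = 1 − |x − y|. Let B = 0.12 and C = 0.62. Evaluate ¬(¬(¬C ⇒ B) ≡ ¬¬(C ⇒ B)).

¬C = 1 − 0.62 = 0.38
¬C ⇒ B = min(1, 1 − 0.38 + 0.12) = min(1, 0.74) = 0.74
¬(¬C ⇒ B) = 1 − 0.74 = 0.26
C ⇒ B = min(1, 1 − 0.62 + 0.12) = min(1, 0.50) = 0.50
¬(C ⇒ B) = 1 − 0.50 = 0.50
¬¬(C ⇒ B) = 1 − 0.50 = 0.50
¬(¬C ⇒ B) ≡ ¬¬(C ⇒ B) = 1 − |0.26 − 0.50| = 1 − 0.24 = 0.76
¬(¬(¬C ⇒ B) ≡ ¬¬(C ⇒ B)) = 1 − 0.76 = 0.24

0.24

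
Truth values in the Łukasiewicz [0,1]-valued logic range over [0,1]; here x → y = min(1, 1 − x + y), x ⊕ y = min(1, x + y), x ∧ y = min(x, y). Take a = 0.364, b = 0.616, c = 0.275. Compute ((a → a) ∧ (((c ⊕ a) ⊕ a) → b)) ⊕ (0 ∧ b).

a → a = min(1, 1 − 0.364 + 0.364) = min(1, 1.000) = 1.000
c ⊕ a = min(1, 0.275 + 0.364) = min(1, 0.639) = 0.639
(c ⊕ a) ⊕ a = min(1, 0.639 + 0.364) = min(1, 1.003) = 1.000
((c ⊕ a) ⊕ a) → b = min(1, 1 − 1.000 + 0.616) = min(1, 0.616) = 0.616
(a → a) ∧ (((c ⊕ a) ⊕ a) → b) = min(1.000, 0.616) = 0.616
0 ∧ b = min(0.000, 0.616) = 0.000
((a → a) ∧ (((c ⊕ a) ⊕ a) → b)) ⊕ (0 ∧ b) = min(1, 0.616 + 0.000) = min(1, 0.616) = 0.616

0.616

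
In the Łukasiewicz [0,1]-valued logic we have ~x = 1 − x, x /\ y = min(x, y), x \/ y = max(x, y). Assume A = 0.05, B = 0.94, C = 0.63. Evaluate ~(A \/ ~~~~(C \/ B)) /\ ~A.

C \/ B = max(0.63, 0.94) = 0.94
~(C \/ B) = 1 − 0.94 = 0.06
~~(C \/ B) = 1 − 0.06 = 0.94
~~~(C \/ B) = 1 − 0.94 = 0.06
~~~~(C \/ B) = 1 − 0.06 = 0.94
A \/ ~~~~(C \/ B) = max(0.05, 0.94) = 0.94
~(A \/ ~~~~(C \/ B)) = 1 − 0.94 = 0.06
~A = 1 − 0.05 = 0.95
~(A \/ ~~~~(C \/ B)) /\ ~A = min(0.06, 0.95) = 0.06

0.06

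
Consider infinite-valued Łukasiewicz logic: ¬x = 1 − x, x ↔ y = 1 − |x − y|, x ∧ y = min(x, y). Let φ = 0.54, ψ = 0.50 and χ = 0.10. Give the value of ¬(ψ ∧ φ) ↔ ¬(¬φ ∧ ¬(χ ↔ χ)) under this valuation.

0.50

ψ ∧ φ = min(0.50, 0.54) = 0.50
¬(ψ ∧ φ) = 1 − 0.50 = 0.50
¬φ = 1 − 0.54 = 0.46
χ ↔ χ = 1 − |0.10 − 0.10| = 1 − 0.00 = 1.00
¬(χ ↔ χ) = 1 − 1.00 = 0.00
¬φ ∧ ¬(χ ↔ χ) = min(0.46, 0.00) = 0.00
¬(¬φ ∧ ¬(χ ↔ χ)) = 1 − 0.00 = 1.00
¬(ψ ∧ φ) ↔ ¬(¬φ ∧ ¬(χ ↔ χ)) = 1 − |0.50 − 1.00| = 1 − 0.50 = 0.50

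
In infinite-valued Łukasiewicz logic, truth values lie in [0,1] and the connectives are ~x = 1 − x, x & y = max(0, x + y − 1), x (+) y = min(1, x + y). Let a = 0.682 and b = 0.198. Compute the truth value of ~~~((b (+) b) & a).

b (+) b = min(1, 0.198 + 0.198) = min(1, 0.396) = 0.396
(b (+) b) & a = max(0, 0.396 + 0.682 − 1) = max(0, 0.078) = 0.078
~((b (+) b) & a) = 1 − 0.078 = 0.922
~~((b (+) b) & a) = 1 − 0.922 = 0.078
~~~((b (+) b) & a) = 1 − 0.078 = 0.922

0.922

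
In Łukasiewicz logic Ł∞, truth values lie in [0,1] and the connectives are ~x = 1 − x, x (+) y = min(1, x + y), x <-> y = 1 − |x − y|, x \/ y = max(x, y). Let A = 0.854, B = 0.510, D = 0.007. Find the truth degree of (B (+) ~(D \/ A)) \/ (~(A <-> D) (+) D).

0.854

D \/ A = max(0.007, 0.854) = 0.854
~(D \/ A) = 1 − 0.854 = 0.146
B (+) ~(D \/ A) = min(1, 0.510 + 0.146) = min(1, 0.656) = 0.656
A <-> D = 1 − |0.854 − 0.007| = 1 − 0.847 = 0.153
~(A <-> D) = 1 − 0.153 = 0.847
~(A <-> D) (+) D = min(1, 0.847 + 0.007) = min(1, 0.854) = 0.854
(B (+) ~(D \/ A)) \/ (~(A <-> D) (+) D) = max(0.656, 0.854) = 0.854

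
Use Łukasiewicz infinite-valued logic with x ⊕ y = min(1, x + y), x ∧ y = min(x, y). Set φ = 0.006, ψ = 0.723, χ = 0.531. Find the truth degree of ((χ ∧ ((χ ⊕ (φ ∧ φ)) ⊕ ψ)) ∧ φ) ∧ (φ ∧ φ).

0.006

φ ∧ φ = min(0.006, 0.006) = 0.006
χ ⊕ (φ ∧ φ) = min(1, 0.531 + 0.006) = min(1, 0.537) = 0.537
(χ ⊕ (φ ∧ φ)) ⊕ ψ = min(1, 0.537 + 0.723) = min(1, 1.260) = 1.000
χ ∧ ((χ ⊕ (φ ∧ φ)) ⊕ ψ) = min(0.531, 1.000) = 0.531
(χ ∧ ((χ ⊕ (φ ∧ φ)) ⊕ ψ)) ∧ φ = min(0.531, 0.006) = 0.006
((χ ∧ ((χ ⊕ (φ ∧ φ)) ⊕ ψ)) ∧ φ) ∧ (φ ∧ φ) = min(0.006, 0.006) = 0.006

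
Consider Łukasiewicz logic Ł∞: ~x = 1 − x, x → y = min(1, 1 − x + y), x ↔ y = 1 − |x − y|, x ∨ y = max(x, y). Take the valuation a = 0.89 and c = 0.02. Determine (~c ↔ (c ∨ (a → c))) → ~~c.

0.87

~c = 1 − 0.02 = 0.98
a → c = min(1, 1 − 0.89 + 0.02) = min(1, 0.13) = 0.13
c ∨ (a → c) = max(0.02, 0.13) = 0.13
~c ↔ (c ∨ (a → c)) = 1 − |0.98 − 0.13| = 1 − 0.85 = 0.15
~~c = 1 − 0.98 = 0.02
(~c ↔ (c ∨ (a → c))) → ~~c = min(1, 1 − 0.15 + 0.02) = min(1, 0.87) = 0.87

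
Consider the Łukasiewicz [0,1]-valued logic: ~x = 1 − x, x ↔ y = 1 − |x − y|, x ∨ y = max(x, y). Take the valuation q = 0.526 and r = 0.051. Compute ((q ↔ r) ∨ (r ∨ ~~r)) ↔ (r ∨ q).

q ↔ r = 1 − |0.526 − 0.051| = 1 − 0.475 = 0.525
~r = 1 − 0.051 = 0.949
~~r = 1 − 0.949 = 0.051
r ∨ ~~r = max(0.051, 0.051) = 0.051
(q ↔ r) ∨ (r ∨ ~~r) = max(0.525, 0.051) = 0.525
r ∨ q = max(0.051, 0.526) = 0.526
((q ↔ r) ∨ (r ∨ ~~r)) ↔ (r ∨ q) = 1 − |0.525 − 0.526| = 1 − 0.001 = 0.999

0.999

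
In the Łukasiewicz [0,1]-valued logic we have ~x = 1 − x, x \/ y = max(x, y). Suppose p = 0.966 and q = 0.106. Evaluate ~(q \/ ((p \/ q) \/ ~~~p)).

p \/ q = max(0.966, 0.106) = 0.966
~p = 1 − 0.966 = 0.034
~~p = 1 − 0.034 = 0.966
~~~p = 1 − 0.966 = 0.034
(p \/ q) \/ ~~~p = max(0.966, 0.034) = 0.966
q \/ ((p \/ q) \/ ~~~p) = max(0.106, 0.966) = 0.966
~(q \/ ((p \/ q) \/ ~~~p)) = 1 − 0.966 = 0.034

0.034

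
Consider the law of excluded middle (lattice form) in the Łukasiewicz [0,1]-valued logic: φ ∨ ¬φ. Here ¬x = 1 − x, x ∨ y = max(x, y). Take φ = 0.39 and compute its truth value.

0.61

¬φ = 1 − 0.39 = 0.61
φ ∨ ¬φ = max(0.39, 0.61) = 0.61
(The value 0.61 < 1 shows this instance is not satisfied; not a Ł∞-tautology — its value is max(a, 1−a).)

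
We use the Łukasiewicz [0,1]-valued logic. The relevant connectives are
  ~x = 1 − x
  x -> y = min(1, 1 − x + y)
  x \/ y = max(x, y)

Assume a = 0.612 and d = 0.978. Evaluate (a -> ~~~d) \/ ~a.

0.410

~d = 1 − 0.978 = 0.022
~~d = 1 − 0.022 = 0.978
~~~d = 1 − 0.978 = 0.022
a -> ~~~d = min(1, 1 − 0.612 + 0.022) = min(1, 0.410) = 0.410
~a = 1 − 0.612 = 0.388
(a -> ~~~d) \/ ~a = max(0.410, 0.388) = 0.410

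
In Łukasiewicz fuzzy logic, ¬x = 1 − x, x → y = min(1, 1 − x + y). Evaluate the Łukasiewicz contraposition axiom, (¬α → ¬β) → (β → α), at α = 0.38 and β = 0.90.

1.00

¬α = 1 − 0.38 = 0.62
¬β = 1 − 0.90 = 0.10
¬α → ¬β = min(1, 1 − 0.62 + 0.10) = min(1, 0.48) = 0.48
β → α = min(1, 1 − 0.90 + 0.38) = min(1, 0.48) = 0.48
(¬α → ¬β) → (β → α) = min(1, 1 − 0.48 + 0.48) = min(1, 1.00) = 1.00
(As expected: an axiom of Ł∞, always 1.)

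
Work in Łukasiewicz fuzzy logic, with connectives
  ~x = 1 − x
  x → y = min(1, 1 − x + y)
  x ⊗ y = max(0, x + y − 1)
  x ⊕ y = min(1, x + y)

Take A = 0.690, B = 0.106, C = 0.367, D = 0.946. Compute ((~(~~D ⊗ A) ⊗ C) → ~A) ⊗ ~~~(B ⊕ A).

0.204

~D = 1 − 0.946 = 0.054
~~D = 1 − 0.054 = 0.946
~~D ⊗ A = max(0, 0.946 + 0.690 − 1) = max(0, 0.636) = 0.636
~(~~D ⊗ A) = 1 − 0.636 = 0.364
~(~~D ⊗ A) ⊗ C = max(0, 0.364 + 0.367 − 1) = max(0, -0.269) = 0.000
~A = 1 − 0.690 = 0.310
(~(~~D ⊗ A) ⊗ C) → ~A = min(1, 1 − 0.000 + 0.310) = min(1, 1.310) = 1.000
B ⊕ A = min(1, 0.106 + 0.690) = min(1, 0.796) = 0.796
~(B ⊕ A) = 1 − 0.796 = 0.204
~~(B ⊕ A) = 1 − 0.204 = 0.796
~~~(B ⊕ A) = 1 − 0.796 = 0.204
((~(~~D ⊗ A) ⊗ C) → ~A) ⊗ ~~~(B ⊕ A) = max(0, 1.000 + 0.204 − 1) = max(0, 0.204) = 0.204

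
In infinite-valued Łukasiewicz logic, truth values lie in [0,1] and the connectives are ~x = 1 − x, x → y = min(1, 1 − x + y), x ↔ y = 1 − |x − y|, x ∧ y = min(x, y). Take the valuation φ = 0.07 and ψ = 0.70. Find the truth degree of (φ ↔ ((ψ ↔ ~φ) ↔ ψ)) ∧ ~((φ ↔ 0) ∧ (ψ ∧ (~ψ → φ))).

0.14

~φ = 1 − 0.07 = 0.93
ψ ↔ ~φ = 1 − |0.70 − 0.93| = 1 − 0.23 = 0.77
(ψ ↔ ~φ) ↔ ψ = 1 − |0.77 − 0.70| = 1 − 0.07 = 0.93
φ ↔ ((ψ ↔ ~φ) ↔ ψ) = 1 − |0.07 − 0.93| = 1 − 0.86 = 0.14
φ ↔ 0 = 1 − |0.07 − 0.00| = 1 − 0.07 = 0.93
~ψ = 1 − 0.70 = 0.30
~ψ → φ = min(1, 1 − 0.30 + 0.07) = min(1, 0.77) = 0.77
ψ ∧ (~ψ → φ) = min(0.70, 0.77) = 0.70
(φ ↔ 0) ∧ (ψ ∧ (~ψ → φ)) = min(0.93, 0.70) = 0.70
~((φ ↔ 0) ∧ (ψ ∧ (~ψ → φ))) = 1 − 0.70 = 0.30
(φ ↔ ((ψ ↔ ~φ) ↔ ψ)) ∧ ~((φ ↔ 0) ∧ (ψ ∧ (~ψ → φ))) = min(0.14, 0.30) = 0.14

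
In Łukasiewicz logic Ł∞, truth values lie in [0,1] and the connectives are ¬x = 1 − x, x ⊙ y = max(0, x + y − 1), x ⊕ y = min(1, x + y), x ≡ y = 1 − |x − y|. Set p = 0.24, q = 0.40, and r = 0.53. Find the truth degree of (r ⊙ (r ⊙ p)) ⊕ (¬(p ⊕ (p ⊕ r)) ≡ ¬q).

r ⊙ p = max(0, 0.53 + 0.24 − 1) = max(0, -0.23) = 0.00
r ⊙ (r ⊙ p) = max(0, 0.53 + 0.00 − 1) = max(0, -0.47) = 0.00
p ⊕ r = min(1, 0.24 + 0.53) = min(1, 0.77) = 0.77
p ⊕ (p ⊕ r) = min(1, 0.24 + 0.77) = min(1, 1.01) = 1.00
¬(p ⊕ (p ⊕ r)) = 1 − 1.00 = 0.00
¬q = 1 − 0.40 = 0.60
¬(p ⊕ (p ⊕ r)) ≡ ¬q = 1 − |0.00 − 0.60| = 1 − 0.60 = 0.40
(r ⊙ (r ⊙ p)) ⊕ (¬(p ⊕ (p ⊕ r)) ≡ ¬q) = min(1, 0.00 + 0.40) = min(1, 0.40) = 0.40

0.40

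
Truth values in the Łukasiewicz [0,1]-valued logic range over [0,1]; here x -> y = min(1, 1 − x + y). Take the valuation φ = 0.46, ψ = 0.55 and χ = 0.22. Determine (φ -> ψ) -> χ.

0.22

φ -> ψ = min(1, 1 − 0.46 + 0.55) = min(1, 1.09) = 1.00
(φ -> ψ) -> χ = min(1, 1 − 1.00 + 0.22) = min(1, 0.22) = 0.22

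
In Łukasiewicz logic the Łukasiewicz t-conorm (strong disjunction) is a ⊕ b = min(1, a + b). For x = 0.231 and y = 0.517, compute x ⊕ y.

0.748

x ⊕ y = min(1, 0.231 + 0.517) = min(1, 0.748) = 0.748
For comparison, the Gödel t-conorm max(a, b) would give 0.517.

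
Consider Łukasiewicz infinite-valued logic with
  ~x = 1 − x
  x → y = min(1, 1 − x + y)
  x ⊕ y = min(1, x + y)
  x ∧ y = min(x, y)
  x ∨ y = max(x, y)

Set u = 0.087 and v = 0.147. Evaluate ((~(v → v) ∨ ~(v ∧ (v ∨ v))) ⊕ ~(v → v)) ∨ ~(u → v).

v → v = min(1, 1 − 0.147 + 0.147) = min(1, 1.000) = 1.000
~(v → v) = 1 − 1.000 = 0.000
v ∨ v = max(0.147, 0.147) = 0.147
v ∧ (v ∨ v) = min(0.147, 0.147) = 0.147
~(v ∧ (v ∨ v)) = 1 − 0.147 = 0.853
~(v → v) ∨ ~(v ∧ (v ∨ v)) = max(0.000, 0.853) = 0.853
(~(v → v) ∨ ~(v ∧ (v ∨ v))) ⊕ ~(v → v) = min(1, 0.853 + 0.000) = min(1, 0.853) = 0.853
u → v = min(1, 1 − 0.087 + 0.147) = min(1, 1.060) = 1.000
~(u → v) = 1 − 1.000 = 0.000
((~(v → v) ∨ ~(v ∧ (v ∨ v))) ⊕ ~(v → v)) ∨ ~(u → v) = max(0.853, 0.000) = 0.853

0.853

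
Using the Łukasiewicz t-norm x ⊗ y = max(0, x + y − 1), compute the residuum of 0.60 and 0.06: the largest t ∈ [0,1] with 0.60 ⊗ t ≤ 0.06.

The residuum of the Łukasiewicz t-norm gives the supremum: min(1, 1 − 0.60 + 0.06).
1 − 0.60 + 0.06 = 0.46, so t = min(1, 0.46) = 0.46.
Check: 0.60 ⊗ 0.46 = max(0, 0.06) = 0.06 ≤ 0.06.

0.46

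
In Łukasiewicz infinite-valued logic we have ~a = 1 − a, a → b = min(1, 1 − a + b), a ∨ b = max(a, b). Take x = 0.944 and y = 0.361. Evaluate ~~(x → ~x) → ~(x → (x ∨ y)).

0.888

~x = 1 − 0.944 = 0.056
x → ~x = min(1, 1 − 0.944 + 0.056) = min(1, 0.112) = 0.112
~(x → ~x) = 1 − 0.112 = 0.888
~~(x → ~x) = 1 − 0.888 = 0.112
x ∨ y = max(0.944, 0.361) = 0.944
x → (x ∨ y) = min(1, 1 − 0.944 + 0.944) = min(1, 1.000) = 1.000
~(x → (x ∨ y)) = 1 − 1.000 = 0.000
~~(x → ~x) → ~(x → (x ∨ y)) = min(1, 1 − 0.112 + 0.000) = min(1, 0.888) = 0.888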